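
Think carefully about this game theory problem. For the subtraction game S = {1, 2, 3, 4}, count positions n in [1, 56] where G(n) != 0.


Subtraction set S = {1, 2, 3, 4}, so G(n) = n mod 5.
G(n) = 0 when n is a multiple of 5.
Multiples of 5 in [1, 56]: 11
N-positions (nonzero Grundy) = 56 - 11 = 45

45


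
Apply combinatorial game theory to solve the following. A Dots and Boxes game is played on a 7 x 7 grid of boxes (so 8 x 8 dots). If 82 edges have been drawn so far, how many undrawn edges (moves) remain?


Grid: 7 x 7 boxes, i.e. 8 rows and 8 columns of dots.
Horizontal edges: (rows + 1) * cols = 8 * 7 = 56
Vertical edges: rows * (cols + 1) = 7 * 8 = 56
Total edges: 56 + 56 = 112
Edges drawn: 82
Remaining: 112 - 82 = 30

30


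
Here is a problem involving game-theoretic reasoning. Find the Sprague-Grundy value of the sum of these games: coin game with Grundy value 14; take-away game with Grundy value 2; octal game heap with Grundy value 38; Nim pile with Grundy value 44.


By the Sprague-Grundy theorem, the Grundy value of a sum of games is the XOR of individual Grundy values.
coin game: Grundy value = 14. Running XOR: 0 XOR 14 = 14
take-away game: Grundy value = 2. Running XOR: 14 XOR 2 = 12
octal game heap: Grundy value = 38. Running XOR: 12 XOR 38 = 42
Nim pile: Grundy value = 44. Running XOR: 42 XOR 44 = 6
The combined Grundy value is 6.

6


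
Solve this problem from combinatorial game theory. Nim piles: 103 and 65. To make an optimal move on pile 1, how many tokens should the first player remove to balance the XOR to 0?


Piles: 103 and 65
Current XOR: 103 XOR 65 = 38 (non-zero, so this is an N-position).
To make the XOR zero, we need to find a move that balances the piles.
For pile 1 (size 103): target = 103 XOR 38 = 65
We reduce pile 1 from 103 to 65.
Tokens removed: 103 - 65 = 38
Verification: 65 XOR 65 = 0

38


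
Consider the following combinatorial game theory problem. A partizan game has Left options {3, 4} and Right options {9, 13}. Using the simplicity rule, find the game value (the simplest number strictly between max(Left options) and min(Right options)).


Left options: {3, 4}, max = 4
Right options: {9, 13}, min = 9
All options are numbers and max(Left) < min(Right), so by the simplicity theorem the value is the simplest (earliest-born) number strictly between 4 and 9.
Integers 5 through 8 all lie strictly between 4 and 9.
Among integers, the simplest (lowest birthday = smallest |n|; 0 is born on day 0, +-n on day n) is 5.
No non-integer in the interval can be simpler: if x is a non-integer in the interval, then floor(x) or ceil(x) also lies in the interval (the interval contains an integer), and both are proper prefixes of x's sign expansion, i.e. born earlier. So the game value is 5.
Game value = 5

5


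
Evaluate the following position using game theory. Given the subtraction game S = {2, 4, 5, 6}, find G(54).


The subtraction set is S = {2, 4, 5, 6}.
G(k) = mex{ G(k - s) : s in S, s <= k }. We compute iteratively: G(0) = 0.
G(1) = mex({}) = 0
G(2) = mex({0}) = 1
G(3) = mex({0}) = 1
G(4) = mex({0, 1}) = 2
G(5) = mex({0, 1}) = 2
G(6) = mex({0, 1, 2}) = 3
G(7) = mex({0, 1, 2}) = 3
G(8) = mex({1, 2, 3}) = 0
G(9) = mex({1, 2, 3}) = 0
G(10) = mex({0, 2, 3}) = 1
G(11) = mex({0, 2, 3}) = 1
G(12) = mex({0, 1, 3}) = 2
G(13) = mex({0, 1, 3}) = 2
Observe that G(8)..G(13) = 0, 0, 1, 1, 2, 2 repeats G(0)..G(5) = 0, 0, 1, 1, 2, 2.
For k >= max(S) = 6, G(k) is determined by the previous 6 values G(k-6)..G(k-1); a window of 6 consecutive values has recurred shifted by 8, so by induction G(k + 8) = G(k) for all k >= 0: the sequence is periodic from the start with period 8.
One period: G(0..7) = 0, 0, 1, 1, 2, 2, 3, 3.
54 mod 8 = 6, so G(54) = G(6) = 3.

3


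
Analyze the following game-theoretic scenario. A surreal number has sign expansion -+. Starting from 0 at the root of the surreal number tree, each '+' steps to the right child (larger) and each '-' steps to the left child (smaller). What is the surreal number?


Sign expansion: -+
Rule: track bounds (lo, hi), initially (-inf, +inf). On '+', the current value becomes lo and we move to the simplest number in (value, hi): value + 1 if hi = +inf, otherwise the midpoint (value + hi)/2. On '-', the current value becomes hi and we move to value - 1 if lo = -inf, otherwise the midpoint (lo + value)/2.
Start at 0.
Step 1: sign = -, move left. Bounds: (-inf, 0). Value = -1
Step 2: sign = +, move right. Bounds: (-1, 0). Value = -1/2
The surreal number with sign expansion -+ is -1/2.

-1/2


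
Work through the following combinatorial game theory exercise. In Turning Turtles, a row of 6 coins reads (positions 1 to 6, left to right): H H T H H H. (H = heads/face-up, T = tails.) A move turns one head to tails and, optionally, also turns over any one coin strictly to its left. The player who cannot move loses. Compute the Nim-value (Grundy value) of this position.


Coins: H H T H H H
Key fact: a single head at position k behaves exactly like a Nim heap of size k (turning it to T and optionally flipping a coin at j < k corresponds to moving the heap from k to j, or to 0), and heads combine as a disjunctive sum (two heads at the same place would cancel, matching j XOR j = 0). So the Nim-value is the XOR of the 1-indexed positions of the heads.
Face-up positions (1-indexed): [1, 2, 4, 5, 6]
XOR 0 with 1: 0 XOR 1 = 1
XOR 1 with 2: 1 XOR 2 = 3
XOR 3 with 4: 3 XOR 4 = 7
XOR 7 with 5: 7 XOR 5 = 2
XOR 2 with 6: 2 XOR 6 = 4
Nim-value = 4

4


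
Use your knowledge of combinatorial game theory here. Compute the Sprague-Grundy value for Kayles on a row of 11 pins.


Kayles: a move removes 1 or 2 adjacent pins from a contiguous row.
Removing pins from a row of k leaves two independent rows (a, b) with a + b = k - 1 (one pin) or a + b = k - 2 (two pins); an end removal gives a = 0.
By Sprague-Grundy, G(k) = mex{ G(a) XOR G(b) } over all these splits. G(0) = 0.
G(1): splits (0,0):0^0=0 -> mex({0}) = 1
G(2): splits (0,1):0^1=1 (0,0):0^0=0 -> mex({0, 1}) = 2
G(3): splits (0,2):0^2=2 (1,1):1^1=0 (0,1):0^1=1 -> mex({0, 1, 2}) = 3
G(4): splits (0,3):0^3=3 (1,2):1^2=3 (0,2):0^2=2 (1,1):1^1=0 -> mex({0, 2, 3}) = 1
G(5): splits (0,4):0^1=1 (1,3):1^3=2 (2,2):2^2=0 (0,3):0^3=3 (1,2):1^2=3 -> mex({0, 1, 2, 3}) = 4
G(6) = mex({0, 1, 2, 4}) = 3
G(7) = mex({0, 1, 3, 4, 5}) = 2
G(8) = mex({0, 2, 3, 5, 6}) = 1
G(9) = mex({0, 1, 2, 3, 6, 7}) = 4
G(10) = mex({0, 1, 3, 4, 5, 7}) = 2
G(11) = mex({0, 1, 2, 3, 4, 5}) = 6
Therefore G(11) = 6.

6


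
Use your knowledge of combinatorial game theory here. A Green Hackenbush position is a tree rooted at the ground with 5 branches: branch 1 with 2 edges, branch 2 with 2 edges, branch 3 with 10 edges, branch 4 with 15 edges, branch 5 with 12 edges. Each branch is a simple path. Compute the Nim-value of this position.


The tree has 5 branches from the ground vertex.
In Green Hackenbush, the Nim-value of a simple path of length k is k.
Branch 1: length 2, Nim-value = 2
Branch 2: length 2, Nim-value = 2
Branch 3: length 10, Nim-value = 10
Branch 4: length 15, Nim-value = 15
Branch 5: length 12, Nim-value = 12
Total Nim-value = XOR of all branch values:
0 XOR 2 = 2
2 XOR 2 = 0
0 XOR 10 = 10
10 XOR 15 = 5
5 XOR 12 = 9
Nim-value of the tree = 9

9


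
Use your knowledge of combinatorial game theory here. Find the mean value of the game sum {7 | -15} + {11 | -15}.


G1 = {7 | -15}, G2 = {11 | -15}
Each is a switch {a | b} with numbers a > b; its mean value is (a + b)/2, and mean value is additive over game sums: m(G1 + G2) = m(G1) + m(G2).
Mean of G1 = (7 + (-15))/2 = -8/2 = -4
Mean of G2 = (11 + (-15))/2 = -4/2 = -2
Mean of G1 + G2 = -4 + -2 = -6

-6


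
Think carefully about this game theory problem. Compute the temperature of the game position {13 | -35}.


The game is {13 | -35}, a switch {a | b} with numbers a > b.
Cooling {a | b} by t gives {a - t | b + t}, which stops being hot when a - t = b + t, i.e. at t = (a - b)/2. So the temperature of a switch is (a - b)/2.
Temperature = (Left option - Right option) / 2
= (13 - (-35)) / 2
= 48 / 2
= 24

24


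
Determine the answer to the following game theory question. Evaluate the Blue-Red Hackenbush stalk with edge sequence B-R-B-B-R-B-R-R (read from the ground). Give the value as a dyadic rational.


Edges (from ground): B-R-B-B-R-B-R-R
By Berlekamp's sign-expansion rule, a Blue-Red Hackenbush stalk has the value of the surreal number whose sign sequence is the edge sequence with B -> + and R -> -.
Sign sequence: +-++-+--
Trace the sign expansion in the surreal number tree, starting from 0:
Edge 1: B (sign +) -> bounds (0, +inf), value = 1
Edge 2: R (sign -) -> bounds (0, 1), value = 1/2
Edge 3: B (sign +) -> bounds (1/2, 1), value = 3/4
Edge 4: B (sign +) -> bounds (3/4, 1), value = 7/8
Edge 5: R (sign -) -> bounds (3/4, 7/8), value = 13/16
Edge 6: B (sign +) -> bounds (13/16, 7/8), value = 27/32
Edge 7: R (sign -) -> bounds (13/16, 27/32), value = 53/64
Edge 8: R (sign -) -> bounds (13/16, 53/64), value = 105/128
Game value = 105/128

105/128


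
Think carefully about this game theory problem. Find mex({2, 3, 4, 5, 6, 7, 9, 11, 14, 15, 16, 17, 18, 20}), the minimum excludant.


Set = {2, 3, 4, 5, 6, 7, 9, 11, 14, 15, 16, 17, 18, 20}
0 is NOT in the set. This is the mex.
mex = 0

0


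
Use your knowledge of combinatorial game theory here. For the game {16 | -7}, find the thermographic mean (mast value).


Game = {16 | -7}, a switch {a | b} with numbers a > b.
Its thermograph has left wall a - t and right wall b + t, which meet at t = (a - b)/2, where both equal (a + b)/2. So the mast (mean value) is at (a + b)/2.
Mean = (16 + (-7))/2 = 9/2 = 9/2

9/2


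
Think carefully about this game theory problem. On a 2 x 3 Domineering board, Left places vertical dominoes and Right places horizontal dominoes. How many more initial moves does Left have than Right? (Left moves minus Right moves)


Board is 2 x 3 (rows x cols).
Left (vertical) placements: (rows-1) * cols = 1 * 3 = 3
Right (horizontal) placements: rows * (cols-1) = 2 * 2 = 4
Advantage = Left - Right = 3 - 4 = -1

-1


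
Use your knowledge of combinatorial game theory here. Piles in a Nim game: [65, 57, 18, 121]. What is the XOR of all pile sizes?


We need the XOR (exclusive or) of all pile sizes.
After XOR-ing pile 1 (size 65): 0 XOR 65 = 65
After XOR-ing pile 2 (size 57): 65 XOR 57 = 120
After XOR-ing pile 3 (size 18): 120 XOR 18 = 106
After XOR-ing pile 4 (size 121): 106 XOR 121 = 19
The Nim-value of this position is 19.

19


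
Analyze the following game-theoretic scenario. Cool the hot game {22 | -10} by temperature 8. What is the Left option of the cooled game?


Original game: {22 | -10} (a switch {a | b} with a > b).
Cooling by t (for t below the temperature (a - b)/2 = 16) taxes each move by t: {a | b} cooled by t is {a - t | b + t}.
Cooling amount: t = 8
Cooled Left option: 22 - 8 = 14
Cooled Right option: -10 + 8 = -2
Cooled game: {14 | -2}
Left option = 14

14


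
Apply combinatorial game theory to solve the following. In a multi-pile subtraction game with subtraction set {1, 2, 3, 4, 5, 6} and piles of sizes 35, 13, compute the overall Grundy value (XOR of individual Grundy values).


Subtraction set: {1, 2, 3, 4, 5, 6}
For this subtraction set, G(n) = n mod 7 (period = max + 1 = 7).
Pile 1 (size 35): G(35) = 35 mod 7 = 0
Pile 2 (size 13): G(13) = 13 mod 7 = 6
Total Grundy value = XOR of all: 0 XOR 6 = 6

6


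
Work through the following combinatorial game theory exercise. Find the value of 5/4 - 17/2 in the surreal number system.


x = 5/4, y = 17/2
Converting to common denominator: 4
x = 5/4, y = 34/4
x - y = 5/4 - 17/2 = -29/4

-29/4


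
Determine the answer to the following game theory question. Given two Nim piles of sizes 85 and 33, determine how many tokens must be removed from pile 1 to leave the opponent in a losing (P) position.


Piles: 85 and 33
Current XOR: 85 XOR 33 = 116 (non-zero, so this is an N-position).
To make the XOR zero, we need to find a move that balances the piles.
For pile 1 (size 85): target = 85 XOR 116 = 33
We reduce pile 1 from 85 to 33.
Tokens removed: 85 - 33 = 52
Verification: 33 XOR 33 = 0

52


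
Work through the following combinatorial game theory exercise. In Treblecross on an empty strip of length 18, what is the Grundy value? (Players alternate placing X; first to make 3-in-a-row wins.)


Treblecross: place X on empty cells; 3-in-a-row wins.
Playing within two cells of an existing X lets the opponent win at once, so sensible play treats the cells i-2..i+2 around each X as dead. The player left with no safe cell loses, so this is a normal-play take-away game on strips of safe cells.
Placing X at cell i (0-indexed) of a strip of k safe cells leaves independent strips of sizes max(0, i-2) and max(0, k-i-3). Hence G(k) = mex{ G(max(0,i-2)) XOR G(max(0,k-i-3)) : 0 <= i < k }, with G(0) = 0.
G(1): splits (0,0):0^0=0 -> mex({0}) = 1
G(2): splits (0,0):0^0=0 -> mex({0}) = 1
G(3): splits (0,0):0^0=0 -> mex({0}) = 1
G(4): splits (0,1):0^1=1 (0,0):0^0=0 -> mex({0, 1}) = 2
G(5): splits (0,2):0^1=1 (0,1):0^1=1 (0,0):0^0=0 -> mex({0, 1}) = 2
G(6) = mex({1}) = 0
G(7) = mex({0, 1, 2}) = 3
G(8) = mex({0, 1, 2}) = 3
G(9) = mex({0, 2}) = 1
G(10) = mex({0, 2, 3}) = 1
G(11) = mex({0, 3}) = 1
G(12) = mex({1, 3}) = 0
G(13) = mex({0, 1, 2, 3}) = 4
G(14) = mex({0, 1, 2}) = 3
G(15) = mex({0, 1, 2}) = 3
G(16) = mex({0, 1, 2, 4}) = 3
G(17) = mex({0, 1, 3, 4}) = 2
G(18) = mex({0, 1, 3, 4}) = 2
Therefore G(18) = 2.

2


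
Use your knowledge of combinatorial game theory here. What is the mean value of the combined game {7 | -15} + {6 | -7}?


G1 = {7 | -15}, G2 = {6 | -7}
Each is a switch {a | b} with numbers a > b; its mean value is (a + b)/2, and mean value is additive over game sums: m(G1 + G2) = m(G1) + m(G2).
Mean of G1 = (7 + (-15))/2 = -8/2 = -4
Mean of G2 = (6 + (-7))/2 = -1/2 = -1/2
Mean of G1 + G2 = -4 + -1/2 = -9/2

-9/2


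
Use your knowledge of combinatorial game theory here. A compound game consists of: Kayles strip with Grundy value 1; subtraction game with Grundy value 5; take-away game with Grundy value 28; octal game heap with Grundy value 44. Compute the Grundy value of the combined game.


By the Sprague-Grundy theorem, the Grundy value of a sum of games is the XOR of individual Grundy values.
Kayles strip: Grundy value = 1. Running XOR: 0 XOR 1 = 1
subtraction game: Grundy value = 5. Running XOR: 1 XOR 5 = 4
take-away game: Grundy value = 28. Running XOR: 4 XOR 28 = 24
octal game heap: Grundy value = 44. Running XOR: 24 XOR 44 = 52
The combined Grundy value is 52.

52


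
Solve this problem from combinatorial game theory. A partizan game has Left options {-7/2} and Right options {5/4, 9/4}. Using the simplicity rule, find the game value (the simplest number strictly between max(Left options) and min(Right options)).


Left options: {-7/2}, max = -7/2
Right options: {5/4, 9/4}, min = 5/4
All options are numbers and max(Left) < min(Right), so by the simplicity theorem the value is the simplest (earliest-born) number strictly between -7/2 and 5/4.
Integers -3 through 1 all lie strictly between -7/2 and 5/4.
Among integers, the simplest (lowest birthday = smallest |n|; 0 is born on day 0, +-n on day n) is 0.
No non-integer in the interval can be simpler: if x is a non-integer in the interval, then floor(x) or ceil(x) also lies in the interval (the interval contains an integer), and both are proper prefixes of x's sign expansion, i.e. born earlier. So the game value is 0.
Game value = 0

0


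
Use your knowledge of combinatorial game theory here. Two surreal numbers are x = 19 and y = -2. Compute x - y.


x = 19, y = -2
x - y = 19 - -2 = 21

21


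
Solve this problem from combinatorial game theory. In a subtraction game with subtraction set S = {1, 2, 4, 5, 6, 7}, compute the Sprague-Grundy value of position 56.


The subtraction set is S = {1, 2, 4, 5, 6, 7}.
G(k) = mex{ G(k - s) : s in S, s <= k }. We compute iteratively: G(0) = 0.
G(1) = mex({0}) = 1
G(2) = mex({0, 1}) = 2
G(3) = mex({1, 2}) = 0
G(4) = mex({0, 2}) = 1
G(5) = mex({0, 1}) = 2
G(6) = mex({0, 1, 2}) = 3
G(7) = mex({0, 1, 2, 3}) = 4
G(8) = mex({0, 1, 2, 3, 4}) = 5
G(9) = mex({0, 1, 2, 4, 5}) = 3
G(10) = mex({0, 1, 2, 3, 5}) = 4
G(11) = mex({1, 2, 3, 4}) = 0
G(12) = mex({0, 2, 3, 4, 5}) = 1
G(13) = mex({0, 1, 3, 4, 5}) = 2
G(14) = mex({1, 2, 3, 4, 5}) = 0
G(15) = mex({0, 2, 3, 4, 5}) = 1
G(16) = mex({0, 1, 3, 4}) = 2
G(17) = mex({0, 1, 2, 4}) = 3
Observe that G(11)..G(17) = 0, 1, 2, 0, 1, 2, 3 repeats G(0)..G(6) = 0, 1, 2, 0, 1, 2, 3.
For k >= max(S) = 7, G(k) is determined by the previous 7 values G(k-7)..G(k-1); a window of 7 consecutive values has recurred shifted by 11, so by induction G(k + 11) = G(k) for all k >= 0: the sequence is periodic from the start with period 11.
One period: G(0..10) = 0, 1, 2, 0, 1, 2, 3, 4, 5, 3, 4.
56 mod 11 = 1, so G(56) = G(1) = 1.

1


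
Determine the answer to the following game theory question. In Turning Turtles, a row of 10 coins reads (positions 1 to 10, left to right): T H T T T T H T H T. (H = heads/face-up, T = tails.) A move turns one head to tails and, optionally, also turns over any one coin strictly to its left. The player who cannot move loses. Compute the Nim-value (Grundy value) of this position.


Coins: T H T T T T H T H T
Key fact: a single head at position k behaves exactly like a Nim heap of size k (turning it to T and optionally flipping a coin at j < k corresponds to moving the heap from k to j, or to 0), and heads combine as a disjunctive sum (two heads at the same place would cancel, matching j XOR j = 0). So the Nim-value is the XOR of the 1-indexed positions of the heads.
Face-up positions (1-indexed): [2, 7, 9]
XOR 0 with 2: 0 XOR 2 = 2
XOR 2 with 7: 2 XOR 7 = 5
XOR 5 with 9: 5 XOR 9 = 12
Nim-value = 12

12


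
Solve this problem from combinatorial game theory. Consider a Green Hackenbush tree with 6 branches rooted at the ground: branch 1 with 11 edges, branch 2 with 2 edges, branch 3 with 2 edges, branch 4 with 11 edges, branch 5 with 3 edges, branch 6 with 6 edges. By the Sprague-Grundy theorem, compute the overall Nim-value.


The tree has 6 branches from the ground vertex.
In Green Hackenbush, the Nim-value of a simple path of length k is k.
Branch 1: length 11, Nim-value = 11
Branch 2: length 2, Nim-value = 2
Branch 3: length 2, Nim-value = 2
Branch 4: length 11, Nim-value = 11
Branch 5: length 3, Nim-value = 3
Branch 6: length 6, Nim-value = 6
Total Nim-value = XOR of all branch values:
0 XOR 11 = 11
11 XOR 2 = 9
9 XOR 2 = 11
11 XOR 11 = 0
0 XOR 3 = 3
3 XOR 6 = 5
Nim-value of the tree = 5

5


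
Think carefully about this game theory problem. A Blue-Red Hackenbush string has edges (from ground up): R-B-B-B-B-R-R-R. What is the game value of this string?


Edges (from ground): R-B-B-B-B-R-R-R
By Berlekamp's sign-expansion rule, a Blue-Red Hackenbush stalk has the value of the surreal number whose sign sequence is the edge sequence with B -> + and R -> -.
Sign sequence: -++++---
Trace the sign expansion in the surreal number tree, starting from 0:
Edge 1: R (sign -) -> bounds (-inf, 0), value = -1
Edge 2: B (sign +) -> bounds (-1, 0), value = -1/2
Edge 3: B (sign +) -> bounds (-1/2, 0), value = -1/4
Edge 4: B (sign +) -> bounds (-1/4, 0), value = -1/8
Edge 5: B (sign +) -> bounds (-1/8, 0), value = -1/16
Edge 6: R (sign -) -> bounds (-1/8, -1/16), value = -3/32
Edge 7: R (sign -) -> bounds (-1/8, -3/32), value = -7/64
Edge 8: R (sign -) -> bounds (-1/8, -7/64), value = -15/128
Game value = -15/128

-15/128


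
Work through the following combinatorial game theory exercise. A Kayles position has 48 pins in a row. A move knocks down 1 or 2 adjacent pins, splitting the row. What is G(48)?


Kayles: a move removes 1 or 2 adjacent pins from a contiguous row.
Removing pins from a row of k leaves two independent rows (a, b) with a + b = k - 1 (one pin) or a + b = k - 2 (two pins); an end removal gives a = 0.
By Sprague-Grundy, G(k) = mex{ G(a) XOR G(b) } over all these splits. G(0) = 0.
G(1): splits (0,0):0^0=0 -> mex({0}) = 1
G(2): splits (0,1):0^1=1 (0,0):0^0=0 -> mex({0, 1}) = 2
G(3): splits (0,2):0^2=2 (1,1):1^1=0 (0,1):0^1=1 -> mex({0, 1, 2}) = 3
G(4): splits (0,3):0^3=3 (1,2):1^2=3 (0,2):0^2=2 (1,1):1^1=0 -> mex({0, 2, 3}) = 1
G(5): splits (0,4):0^1=1 (1,3):1^3=2 (2,2):2^2=0 (0,3):0^3=3 (1,2):1^2=3 -> mex({0, 1, 2, 3}) = 4
G(6) = mex({0, 1, 2, 4}) = 3
G(7) = mex({0, 1, 3, 4, 5}) = 2
G(8) = mex({0, 2, 3, 5, 6}) = 1
G(9) = mex({0, 1, 2, 3, 6, 7}) = 4
G(10) = mex({0, 1, 3, 4, 5, 7}) = 2
G(11) = mex({0, 1, 2, 3, 4, 5}) = 6
G(12) = mex({0, 1, 2, 3, 5, 6, 7}) = 4
G(13) = mex({0, 2, 3, 4, 6, 7}) = 1
G(14) = mex({0, 1, 4, 5, 6, 7}) = 2
G(15) = mex({0, 1, 2, 3, 4, 5, 6}) = 7
G(16) = mex({0, 2, 3, 5, 6, 7}) = 1
G(17) = mex({0, 1, 2, 3, 5, 6, 7}) = 4
G(18) = mex({0, 1, 2, 4, 5, 6}) = 3
G(19) = mex({0, 1, 3, 4, 5, 7}) = 2
G(20) = mex({0, 2, 3, 4, 5, 6, 7}) = 1
G(21) = mex({0, 1, 2, 3, 5, 6, 7}) = 4
G(22) = mex({0, 1, 2, 3, 4, 5, 7}) = 6
G(23) = mex({0, 1, 2, 3, 4, 5, 6}) = 7
G(24) = mex({0, 1, 2, 3, 5, 6, 7}) = 4
G(25) = mex({0, 2, 3, 4, 6, 7}) = 1
G(26) = mex({0, 1, 3, 4, 5, 6, 7}) = 2
G(27) = mex({0, 1, 2, 3, 4, 5, 6, 7}) = 8
G(28) = mex({0, 1, 2, 3, 4, 6, 7, 8}) = 5
G(29) = mex({0, 1, 2, 3, 5, 6, 7, 8, 9}) = 4
G(30) = mex({0, 1, 2, 3, 4, 5, 6, 9, 10}) = 7
G(31) = mex({0, 1, 3, 4, 5, 7, 10, 11}) = 2
G(32) = mex({0, 2, 3, 4, 5, 6, 7, 9, 11}) = 1
G(33) = mex({0, 1, 2, 3, 4, 5, 6, 7, 9, 12}) = 8
G(34) = mex({0, 1, 2, 3, 4, 5, 7, 8, 11, 12}) = 6
G(35) = mex({0, 1, 2, 3, 4, 5, 6, 8, 9, 10, 11}) = 7
G(36) = mex({0, 1, 2, 3, 5, 6, 7, 9, 10}) = 4
G(37) = mex({0, 2, 3, 4, 6, 7, 9, 10, 11, 12}) = 1
G(38) = mex({0, 1, 3, 4, 5, 6, 7, 9, 10, 11, 12}) = 2
G(39) = mex({0, 1, 2, 4, 5, 6, 7, 9, 10, 12, 14}) = 3
G(40) = mex({0, 2, 3, 4, 6, 7, 11, 12, 14}) = 1
G(41) = mex({0, 1, 2, 3, 5, 6, 7, 9, 10, 11, 12}) = 4
G(42) = mex({0, 1, 2, 3, 4, 5, 6, 9, 10}) = 7
G(43) = mex({0, 1, 3, 4, 5, 7, 9, 10, 12, 15}) = 2
G(44) = mex({0, 2, 3, 4, 5, 6, 7, 9, 10, 12, 15}) = 1
G(45) = mex({0, 1, 2, 3, 4, 5, 6, 7, 9, 10, 12, 14}) = 8
G(46) = mex({0, 1, 3, 4, 5, 7, 8, 11, 12, 14}) = 2
G(47) = mex({0, 1, 2, 3, 4, 5, 6, 8, 9, 10, 11, 12}) = 7
G(48) = mex({0, 1, 2, 3, 5, 6, 7, 9, 10}) = 4
Therefore G(48) = 4.

4


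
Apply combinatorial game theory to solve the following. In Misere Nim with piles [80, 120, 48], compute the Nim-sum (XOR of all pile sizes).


We need the XOR (exclusive or) of all pile sizes.
After XOR-ing pile 1 (size 80): 0 XOR 80 = 80
After XOR-ing pile 2 (size 120): 80 XOR 120 = 40
After XOR-ing pile 3 (size 48): 40 XOR 48 = 24
The Nim-value of this position is 24.

24


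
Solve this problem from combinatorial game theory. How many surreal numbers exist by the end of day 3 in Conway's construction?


Day 0: {|} = 0 is born. Count = 1.
Day n: the number of surreal numbers born by day n is 2^(n+1) - 1.
By day 0: 2^1 - 1 = 1
By day 1: 2^2 - 1 = 3
By day 2: 2^3 - 1 = 7
By day 3: 2^4 - 1 = 15
By day 3: 15 surreal numbers.

15


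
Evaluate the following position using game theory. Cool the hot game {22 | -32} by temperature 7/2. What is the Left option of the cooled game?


Original game: {22 | -32} (a switch {a | b} with a > b).
Cooling by t (for t below the temperature (a - b)/2 = 27) taxes each move by t: {a | b} cooled by t is {a - t | b + t}.
Cooling amount: t = 7/2
Cooled Left option: 22 - 7/2 = 37/2
Cooled Right option: -32 + 7/2 = -57/2
Cooled game: {37/2 | -57/2}
Left option = 37/2

37/2


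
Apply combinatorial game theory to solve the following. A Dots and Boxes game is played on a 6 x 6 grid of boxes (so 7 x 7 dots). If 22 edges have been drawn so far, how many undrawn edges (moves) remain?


Grid: 6 x 6 boxes, i.e. 7 rows and 7 columns of dots.
Horizontal edges: (rows + 1) * cols = 7 * 6 = 42
Vertical edges: rows * (cols + 1) = 6 * 7 = 42
Total edges: 42 + 42 = 84
Edges drawn: 22
Remaining: 84 - 22 = 62

62


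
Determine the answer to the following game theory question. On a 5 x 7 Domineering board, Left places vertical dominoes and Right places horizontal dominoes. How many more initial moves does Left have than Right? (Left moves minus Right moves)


Board is 5 x 7 (rows x cols).
Left (vertical) placements: (rows-1) * cols = 4 * 7 = 28
Right (horizontal) placements: rows * (cols-1) = 5 * 6 = 30
Advantage = Left - Right = 28 - 30 = -2

-2


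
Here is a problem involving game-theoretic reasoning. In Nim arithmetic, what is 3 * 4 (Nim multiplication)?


Nim multiplication is bilinear over XOR: (u XOR v) * w = (u*w) XOR (v*w).
So we split each operand into its bit components and XOR the pairwise Nim products.
3 = 1 + 2 (as XOR of powers of 2).
4 = 4 (as XOR of powers of 2).
Using the standard Nim-product table on single bits:
  2*2 = 3,   2*4 = 8,   2*8 = 12,
  4*4 = 6,   4*8 = 11,  8*8 = 13,
and  1*x = x (identity), k*l = l*k (commutative).
Pairwise Nim products:
  1 * 4 = 4
  2 * 4 = 8
XOR them: 4 XOR 8 = 12.
Result: 3 * 4 = 12 (in Nim).

12


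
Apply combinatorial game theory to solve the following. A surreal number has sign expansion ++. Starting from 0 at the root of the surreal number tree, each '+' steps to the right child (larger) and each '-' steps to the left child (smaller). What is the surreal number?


Sign expansion: ++
Rule: track bounds (lo, hi), initially (-inf, +inf). On '+', the current value becomes lo and we move to the simplest number in (value, hi): value + 1 if hi = +inf, otherwise the midpoint (value + hi)/2. On '-', the current value becomes hi and we move to value - 1 if lo = -inf, otherwise the midpoint (lo + value)/2.
Start at 0.
Step 1: sign = +, move right. Bounds: (0, +inf). Value = 1
Step 2: sign = +, move right. Bounds: (1, +inf). Value = 2
The surreal number with sign expansion ++ is 2.

2


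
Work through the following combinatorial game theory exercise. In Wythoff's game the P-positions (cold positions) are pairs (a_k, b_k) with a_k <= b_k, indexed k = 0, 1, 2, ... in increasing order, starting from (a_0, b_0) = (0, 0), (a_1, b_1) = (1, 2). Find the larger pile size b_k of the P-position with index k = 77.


By Wythoff's theorem, a_k = floor(k * phi) and b_k = floor(k * phi^2) = a_k + k, where phi = (1 + sqrt(5))/2 is the golden ratio.
phi = (1 + sqrt(5))/2 = 1.618034
phi^2 = phi + 1 = 2.618034
k = 77
k * phi^2 = 77 * 2.618034 = 201.588617
b_77 = floor(k * phi^2) = 201 (check: a_77 + k = 124 + 77 = 201)

201


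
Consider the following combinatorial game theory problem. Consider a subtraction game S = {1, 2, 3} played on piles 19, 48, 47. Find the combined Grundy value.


Subtraction set: {1, 2, 3}
For this subtraction set, G(n) = n mod 4 (period = max + 1 = 4).
Pile 1 (size 19): G(19) = 19 mod 4 = 3
Pile 2 (size 48): G(48) = 48 mod 4 = 0
Pile 3 (size 47): G(47) = 47 mod 4 = 3
Total Grundy value = XOR of all: 3 XOR 0 XOR 3 = 0

0


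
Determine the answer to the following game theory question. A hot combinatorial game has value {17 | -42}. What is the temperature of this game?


The game is {17 | -42}, a switch {a | b} with numbers a > b.
Cooling {a | b} by t gives {a - t | b + t}, which stops being hot when a - t = b + t, i.e. at t = (a - b)/2. So the temperature of a switch is (a - b)/2.
Temperature = (Left option - Right option) / 2
= (17 - (-42)) / 2
= 59 / 2
= 59/2

59/2


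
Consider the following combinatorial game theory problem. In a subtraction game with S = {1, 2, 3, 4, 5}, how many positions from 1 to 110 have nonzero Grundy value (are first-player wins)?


Subtraction set S = {1, 2, 3, 4, 5}, so G(n) = n mod 6.
G(n) = 0 when n is a multiple of 6.
Multiples of 6 in [1, 110]: 18
N-positions (nonzero Grundy) = 110 - 18 = 92

92


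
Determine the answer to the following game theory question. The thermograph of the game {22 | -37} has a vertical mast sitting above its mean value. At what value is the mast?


Game = {22 | -37}, a switch {a | b} with numbers a > b.
Its thermograph has left wall a - t and right wall b + t, which meet at t = (a - b)/2, where both equal (a + b)/2. So the mast (mean value) is at (a + b)/2.
Mean = (22 + (-37))/2 = -15/2 = -15/2

-15/2


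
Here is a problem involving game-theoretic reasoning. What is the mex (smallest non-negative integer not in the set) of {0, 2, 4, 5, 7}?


Set = {0, 2, 4, 5, 7}
0 is in the set.
1 is NOT in the set. This is the mex.
mex = 1

1


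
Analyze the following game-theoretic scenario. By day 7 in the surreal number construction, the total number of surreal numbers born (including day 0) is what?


Day 0: {|} = 0 is born. Count = 1.
Day n: the number of surreal numbers born by day n is 2^(n+1) - 1.
By day 0: 2^1 - 1 = 1
By day 1: 2^2 - 1 = 3
By day 2: 2^3 - 1 = 7
By day 3: 2^4 - 1 = 15
By day 4: 2^5 - 1 = 31
By day 5: 2^6 - 1 = 63
By day 6: 2^7 - 1 = 127
By day 7: 2^8 - 1 = 255
By day 7: 255 surreal numbers.

255


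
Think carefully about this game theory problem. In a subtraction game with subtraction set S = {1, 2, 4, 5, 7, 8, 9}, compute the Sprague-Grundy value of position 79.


The subtraction set is S = {1, 2, 4, 5, 7, 8, 9}.
G(k) = mex{ G(k - s) : s in S, s <= k }. We compute iteratively: G(0) = 0.
G(1) = mex({0}) = 1
G(2) = mex({0, 1}) = 2
G(3) = mex({1, 2}) = 0
G(4) = mex({0, 2}) = 1
G(5) = mex({0, 1}) = 2
G(6) = mex({1, 2}) = 0
G(7) = mex({0, 2}) = 1
G(8) = mex({0, 1}) = 2
G(9) = mex({0, 1, 2}) = 3
G(10) = mex({0, 1, 2, 3}) = 4
G(11) = mex({0, 1, 2, 3, 4}) = 5
G(12) = mex({0, 1, 2, 4, 5}) = 3
G(13) = mex({0, 1, 2, 3, 5}) = 4
G(14) = mex({0, 1, 2, 3, 4}) = 5
G(15) = mex({0, 1, 2, 4, 5}) = 3
G(16) = mex({1, 2, 3, 5}) = 0
G(17) = mex({0, 2, 3, 4}) = 1
G(18) = mex({0, 1, 3, 4, 5}) = 2
G(19) = mex({1, 2, 3, 4, 5}) = 0
G(20) = mex({0, 2, 3, 4, 5}) = 1
G(21) = mex({0, 1, 3, 4, 5}) = 2
G(22) = mex({1, 2, 3, 4, 5}) = 0
G(23) = mex({0, 2, 3, 5}) = 1
G(24) = mex({0, 1, 3}) = 2
Observe that G(16)..G(24) = 0, 1, 2, 0, 1, 2, 0, 1, 2 repeats G(0)..G(8) = 0, 1, 2, 0, 1, 2, 0, 1, 2.
For k >= max(S) = 9, G(k) is determined by the previous 9 values G(k-9)..G(k-1); a window of 9 consecutive values has recurred shifted by 16, so by induction G(k + 16) = G(k) for all k >= 0: the sequence is periodic from the start with period 16.
One period: G(0..15) = 0, 1, 2, 0, 1, 2, 0, 1, 2, 3, 4, 5, 3, 4, 5, 3.
79 mod 16 = 15, so G(79) = G(15) = 3.

3


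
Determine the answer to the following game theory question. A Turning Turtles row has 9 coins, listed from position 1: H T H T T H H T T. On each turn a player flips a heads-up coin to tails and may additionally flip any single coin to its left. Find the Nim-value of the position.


Coins: H T H T T H H T T
Key fact: a single head at position k behaves exactly like a Nim heap of size k (turning it to T and optionally flipping a coin at j < k corresponds to moving the heap from k to j, or to 0), and heads combine as a disjunctive sum (two heads at the same place would cancel, matching j XOR j = 0). So the Nim-value is the XOR of the 1-indexed positions of the heads.
Face-up positions (1-indexed): [1, 3, 6, 7]
XOR 0 with 1: 0 XOR 1 = 1
XOR 1 with 3: 1 XOR 3 = 2
XOR 2 with 6: 2 XOR 6 = 4
XOR 4 with 7: 4 XOR 7 = 3
Nim-value = 3

3


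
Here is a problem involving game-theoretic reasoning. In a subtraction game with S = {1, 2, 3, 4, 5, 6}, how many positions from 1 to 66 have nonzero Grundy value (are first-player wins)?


Subtraction set S = {1, 2, 3, 4, 5, 6}, so G(n) = n mod 7.
G(n) = 0 when n is a multiple of 7.
Multiples of 7 in [1, 66]: 9
N-positions (nonzero Grundy) = 66 - 9 = 57

57


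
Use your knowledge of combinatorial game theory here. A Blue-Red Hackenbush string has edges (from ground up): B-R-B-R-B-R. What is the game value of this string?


Edges (from ground): B-R-B-R-B-R
By Berlekamp's sign-expansion rule, a Blue-Red Hackenbush stalk has the value of the surreal number whose sign sequence is the edge sequence with B -> + and R -> -.
Sign sequence: +-+-+-
Trace the sign expansion in the surreal number tree, starting from 0:
Edge 1: B (sign +) -> bounds (0, +inf), value = 1
Edge 2: R (sign -) -> bounds (0, 1), value = 1/2
Edge 3: B (sign +) -> bounds (1/2, 1), value = 3/4
Edge 4: R (sign -) -> bounds (1/2, 3/4), value = 5/8
Edge 5: B (sign +) -> bounds (5/8, 3/4), value = 11/16
Edge 6: R (sign -) -> bounds (5/8, 11/16), value = 21/32
Game value = 21/32

21/32


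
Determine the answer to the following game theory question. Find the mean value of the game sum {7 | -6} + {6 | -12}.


G1 = {7 | -6}, G2 = {6 | -12}
Each is a switch {a | b} with numbers a > b; its mean value is (a + b)/2, and mean value is additive over game sums: m(G1 + G2) = m(G1) + m(G2).
Mean of G1 = (7 + (-6))/2 = 1/2 = 1/2
Mean of G2 = (6 + (-12))/2 = -6/2 = -3
Mean of G1 + G2 = 1/2 + -3 = -5/2

-5/2


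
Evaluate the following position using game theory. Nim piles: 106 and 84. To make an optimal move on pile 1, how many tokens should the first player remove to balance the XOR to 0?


Piles: 106 and 84
Current XOR: 106 XOR 84 = 62 (non-zero, so this is an N-position).
To make the XOR zero, we need to find a move that balances the piles.
For pile 1 (size 106): target = 106 XOR 62 = 84
We reduce pile 1 from 106 to 84.
Tokens removed: 106 - 84 = 22
Verification: 84 XOR 84 = 0

22


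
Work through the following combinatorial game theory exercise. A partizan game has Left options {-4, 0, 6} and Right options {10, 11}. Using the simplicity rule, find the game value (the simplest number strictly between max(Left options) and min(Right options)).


Left options: {-4, 0, 6}, max = 6
Right options: {10, 11}, min = 10
All options are numbers and max(Left) < min(Right), so by the simplicity theorem the value is the simplest (earliest-born) number strictly between 6 and 10.
Integers 7 through 9 all lie strictly between 6 and 10.
Among integers, the simplest (lowest birthday = smallest |n|; 0 is born on day 0, +-n on day n) is 7.
No non-integer in the interval can be simpler: if x is a non-integer in the interval, then floor(x) or ceil(x) also lies in the interval (the interval contains an integer), and both are proper prefixes of x's sign expansion, i.e. born earlier. So the game value is 7.
Game value = 7

7


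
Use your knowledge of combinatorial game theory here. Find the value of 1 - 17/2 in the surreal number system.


x = 1, y = 17/2
Converting to common denominator: 2
x = 2/2, y = 17/2
x - y = 1 - 17/2 = -15/2

-15/2


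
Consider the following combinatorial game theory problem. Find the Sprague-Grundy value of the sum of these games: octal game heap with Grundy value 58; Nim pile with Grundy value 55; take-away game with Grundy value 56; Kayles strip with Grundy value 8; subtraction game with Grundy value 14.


By the Sprague-Grundy theorem, the Grundy value of a sum of games is the XOR of individual Grundy values.
octal game heap: Grundy value = 58. Running XOR: 0 XOR 58 = 58
Nim pile: Grundy value = 55. Running XOR: 58 XOR 55 = 13
take-away game: Grundy value = 56. Running XOR: 13 XOR 56 = 53
Kayles strip: Grundy value = 8. Running XOR: 53 XOR 8 = 61
subtraction game: Grundy value = 14. Running XOR: 61 XOR 14 = 51
The combined Grundy value is 51.

51


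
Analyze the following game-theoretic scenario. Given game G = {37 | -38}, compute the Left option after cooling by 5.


Original game: {37 | -38} (a switch {a | b} with a > b).
Cooling by t (for t below the temperature (a - b)/2 = 75/2) taxes each move by t: {a | b} cooled by t is {a - t | b + t}.
Cooling amount: t = 5
Cooled Left option: 37 - 5 = 32
Cooled Right option: -38 + 5 = -33
Cooled game: {32 | -33}
Left option = 32

32


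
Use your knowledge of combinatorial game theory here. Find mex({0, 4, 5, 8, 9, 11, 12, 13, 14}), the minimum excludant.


Set = {0, 4, 5, 8, 9, 11, 12, 13, 14}
0 is in the set.
1 is NOT in the set. This is the mex.
mex = 1

1


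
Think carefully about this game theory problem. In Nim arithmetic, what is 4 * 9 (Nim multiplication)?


Nim multiplication is bilinear over XOR: (u XOR v) * w = (u*w) XOR (v*w).
So we split each operand into its bit components and XOR the pairwise Nim products.
4 = 4 (as XOR of powers of 2).
9 = 1 + 8 (as XOR of powers of 2).
Using the standard Nim-product table on single bits:
  2*2 = 3,   2*4 = 8,   2*8 = 12,
  4*4 = 6,   4*8 = 11,  8*8 = 13,
and  1*x = x (identity), k*l = l*k (commutative).
Pairwise Nim products:
  4 * 1 = 4
  4 * 8 = 11
XOR them: 4 XOR 11 = 15.
Result: 4 * 9 = 15 (in Nim).

15


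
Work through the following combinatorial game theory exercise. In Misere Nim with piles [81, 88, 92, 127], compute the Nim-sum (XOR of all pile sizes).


We need the XOR (exclusive or) of all pile sizes.
After XOR-ing pile 1 (size 81): 0 XOR 81 = 81
After XOR-ing pile 2 (size 88): 81 XOR 88 = 9
After XOR-ing pile 3 (size 92): 9 XOR 92 = 85
After XOR-ing pile 4 (size 127): 85 XOR 127 = 42
The Nim-value of this position is 42.

42


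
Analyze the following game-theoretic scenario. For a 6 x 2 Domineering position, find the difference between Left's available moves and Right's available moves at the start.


Board is 6 x 2 (rows x cols).
Left (vertical) placements: (rows-1) * cols = 5 * 2 = 10
Right (horizontal) placements: rows * (cols-1) = 6 * 1 = 6
Advantage = Left - Right = 10 - 6 = 4

4


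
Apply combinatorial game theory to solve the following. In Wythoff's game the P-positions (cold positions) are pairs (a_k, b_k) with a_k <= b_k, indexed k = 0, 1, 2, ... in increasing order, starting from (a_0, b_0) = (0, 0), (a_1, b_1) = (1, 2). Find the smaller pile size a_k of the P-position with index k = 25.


By Wythoff's theorem, a_k = floor(k * phi) and b_k = floor(k * phi^2) = a_k + k, where phi = (1 + sqrt(5))/2 is the golden ratio.
phi = (1 + sqrt(5))/2 = 1.618034
k = 25
k * phi = 25 * 1.618034 = 40.450850
a_25 = floor(k * phi) = 40

40


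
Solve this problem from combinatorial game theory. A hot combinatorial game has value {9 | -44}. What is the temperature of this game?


The game is {9 | -44}, a switch {a | b} with numbers a > b.
Cooling {a | b} by t gives {a - t | b + t}, which stops being hot when a - t = b + t, i.e. at t = (a - b)/2. So the temperature of a switch is (a - b)/2.
Temperature = (Left option - Right option) / 2
= (9 - (-44)) / 2
= 53 / 2
= 53/2

53/2


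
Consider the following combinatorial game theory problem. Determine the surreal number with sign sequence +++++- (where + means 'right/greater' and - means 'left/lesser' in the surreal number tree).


Sign expansion: +++++-
Rule: track bounds (lo, hi), initially (-inf, +inf). On '+', the current value becomes lo and we move to the simplest number in (value, hi): value + 1 if hi = +inf, otherwise the midpoint (value + hi)/2. On '-', the current value becomes hi and we move to value - 1 if lo = -inf, otherwise the midpoint (lo + value)/2.
Start at 0.
Step 1: sign = +, move right. Bounds: (0, +inf). Value = 1
Step 2: sign = +, move right. Bounds: (1, +inf). Value = 2
Step 3: sign = +, move right. Bounds: (2, +inf). Value = 3
Step 4: sign = +, move right. Bounds: (3, +inf). Value = 4
Step 5: sign = +, move right. Bounds: (4, +inf). Value = 5
Step 6: sign = -, move left. Bounds: (4, 5). Value = 9/2
The surreal number with sign expansion +++++- is 9/2.

9/2


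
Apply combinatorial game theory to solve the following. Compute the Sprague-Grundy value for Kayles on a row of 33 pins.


Kayles: a move removes 1 or 2 adjacent pins from a contiguous row.
Removing pins from a row of k leaves two independent rows (a, b) with a + b = k - 1 (one pin) or a + b = k - 2 (two pins); an end removal gives a = 0.
By Sprague-Grundy, G(k) = mex{ G(a) XOR G(b) } over all these splits. G(0) = 0.
G(1): splits (0,0):0^0=0 -> mex({0}) = 1
G(2): splits (0,1):0^1=1 (0,0):0^0=0 -> mex({0, 1}) = 2
G(3): splits (0,2):0^2=2 (1,1):1^1=0 (0,1):0^1=1 -> mex({0, 1, 2}) = 3
G(4): splits (0,3):0^3=3 (1,2):1^2=3 (0,2):0^2=2 (1,1):1^1=0 -> mex({0, 2, 3}) = 1
G(5): splits (0,4):0^1=1 (1,3):1^3=2 (2,2):2^2=0 (0,3):0^3=3 (1,2):1^2=3 -> mex({0, 1, 2, 3}) = 4
G(6) = mex({0, 1, 2, 4}) = 3
G(7) = mex({0, 1, 3, 4, 5}) = 2
G(8) = mex({0, 2, 3, 5, 6}) = 1
G(9) = mex({0, 1, 2, 3, 6, 7}) = 4
G(10) = mex({0, 1, 3, 4, 5, 7}) = 2
G(11) = mex({0, 1, 2, 3, 4, 5}) = 6
G(12) = mex({0, 1, 2, 3, 5, 6, 7}) = 4
G(13) = mex({0, 2, 3, 4, 6, 7}) = 1
G(14) = mex({0, 1, 4, 5, 6, 7}) = 2
G(15) = mex({0, 1, 2, 3, 4, 5, 6}) = 7
G(16) = mex({0, 2, 3, 5, 6, 7}) = 1
G(17) = mex({0, 1, 2, 3, 5, 6, 7}) = 4
G(18) = mex({0, 1, 2, 4, 5, 6}) = 3
G(19) = mex({0, 1, 3, 4, 5, 7}) = 2
G(20) = mex({0, 2, 3, 4, 5, 6, 7}) = 1
G(21) = mex({0, 1, 2, 3, 5, 6, 7}) = 4
G(22) = mex({0, 1, 2, 3, 4, 5, 7}) = 6
G(23) = mex({0, 1, 2, 3, 4, 5, 6}) = 7
G(24) = mex({0, 1, 2, 3, 5, 6, 7}) = 4
G(25) = mex({0, 2, 3, 4, 6, 7}) = 1
G(26) = mex({0, 1, 3, 4, 5, 6, 7}) = 2
G(27) = mex({0, 1, 2, 3, 4, 5, 6, 7}) = 8
G(28) = mex({0, 1, 2, 3, 4, 6, 7, 8}) = 5
G(29) = mex({0, 1, 2, 3, 5, 6, 7, 8, 9}) = 4
G(30) = mex({0, 1, 2, 3, 4, 5, 6, 9, 10}) = 7
G(31) = mex({0, 1, 3, 4, 5, 7, 10, 11}) = 2
G(32) = mex({0, 2, 3, 4, 5, 6, 7, 9, 11}) = 1
G(33) = mex({0, 1, 2, 3, 4, 5, 6, 7, 9, 12}) = 8
Therefore G(33) = 8.

8
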